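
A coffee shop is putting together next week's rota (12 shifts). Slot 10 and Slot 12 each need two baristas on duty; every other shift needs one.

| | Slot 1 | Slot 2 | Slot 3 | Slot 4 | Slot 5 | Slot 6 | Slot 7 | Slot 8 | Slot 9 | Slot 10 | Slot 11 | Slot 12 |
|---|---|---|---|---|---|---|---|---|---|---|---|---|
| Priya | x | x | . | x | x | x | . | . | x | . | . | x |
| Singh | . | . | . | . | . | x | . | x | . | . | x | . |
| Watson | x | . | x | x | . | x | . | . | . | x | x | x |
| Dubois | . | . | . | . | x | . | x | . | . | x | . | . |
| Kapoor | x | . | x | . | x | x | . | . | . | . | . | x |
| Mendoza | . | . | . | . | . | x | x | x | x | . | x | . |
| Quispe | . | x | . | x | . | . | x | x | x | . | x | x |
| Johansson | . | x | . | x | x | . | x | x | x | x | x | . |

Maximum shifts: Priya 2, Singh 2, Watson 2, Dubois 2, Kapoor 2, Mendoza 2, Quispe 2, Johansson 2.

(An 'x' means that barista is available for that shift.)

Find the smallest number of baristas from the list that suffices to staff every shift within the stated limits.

14 slots to fill and no one can take more than 2, so at least ⌈14/2⌉ = 7 baristas are needed.
Priya, Singh, Watson, Dubois, Kapoor, Mendoza, and Quispe alone can cover everything: Slot 1→Priya, Slot 2→Priya, Slot 3→Watson, Slot 4→Quispe, Slot 5→Dubois, Slot 6→Kapoor, Slot 7→Mendoza, Slot 8→Singh, Slot 9→Mendoza, Slot 10→Watson+Dubois, Slot 11→Singh, Slot 12→Kapoor+Quispe.

7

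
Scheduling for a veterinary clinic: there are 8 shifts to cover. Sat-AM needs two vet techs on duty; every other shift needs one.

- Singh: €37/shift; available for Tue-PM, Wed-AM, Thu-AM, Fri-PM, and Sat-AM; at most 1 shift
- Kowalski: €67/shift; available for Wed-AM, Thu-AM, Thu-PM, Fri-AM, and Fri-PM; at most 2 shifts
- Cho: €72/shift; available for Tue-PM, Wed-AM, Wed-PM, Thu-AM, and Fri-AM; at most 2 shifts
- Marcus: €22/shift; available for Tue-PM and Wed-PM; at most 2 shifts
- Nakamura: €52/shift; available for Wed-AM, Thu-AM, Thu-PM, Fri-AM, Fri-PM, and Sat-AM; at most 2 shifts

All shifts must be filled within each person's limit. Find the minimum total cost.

Sat-AM can only be covered by Singh and Nakamura, so that assignment is forced.
Picking the cheapest available vet tech for each shift independently would cost €348, but that ignores the shift limits.
An optimal schedule: Tue-PM→Marcus, Wed-AM→Cho, Wed-PM→Marcus, Thu-AM→Cho, Thu-PM→Kowalski, Fri-AM→Kowalski, Fri-PM→Nakamura, Sat-AM→Singh+Nakamura.
Total: 22 + 72 + 22 + 72 + 67 + 67 + 52 + 37 + 52 = €463.

€463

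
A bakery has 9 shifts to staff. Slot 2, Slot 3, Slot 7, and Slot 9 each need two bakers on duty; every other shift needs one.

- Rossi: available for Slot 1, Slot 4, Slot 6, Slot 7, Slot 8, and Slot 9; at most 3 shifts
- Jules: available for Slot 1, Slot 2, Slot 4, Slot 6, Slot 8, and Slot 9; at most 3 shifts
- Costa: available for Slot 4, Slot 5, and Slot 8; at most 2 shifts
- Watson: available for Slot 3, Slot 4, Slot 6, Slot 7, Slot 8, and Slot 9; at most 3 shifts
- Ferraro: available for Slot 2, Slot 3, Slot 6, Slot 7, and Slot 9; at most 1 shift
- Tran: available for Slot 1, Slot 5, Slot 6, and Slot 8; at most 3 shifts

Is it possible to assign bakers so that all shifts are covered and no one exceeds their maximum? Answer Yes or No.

No

Total capacity is 15 and 13 slots are needed, so capacity alone doesn't rule it out.
Shifts {Slot 2, Slot 3} need 4 worker-slots in total, but the bakers available for any of those shifts (Jules, Watson, and Ferraro) can supply at most 3 among them. So no valid schedule exists.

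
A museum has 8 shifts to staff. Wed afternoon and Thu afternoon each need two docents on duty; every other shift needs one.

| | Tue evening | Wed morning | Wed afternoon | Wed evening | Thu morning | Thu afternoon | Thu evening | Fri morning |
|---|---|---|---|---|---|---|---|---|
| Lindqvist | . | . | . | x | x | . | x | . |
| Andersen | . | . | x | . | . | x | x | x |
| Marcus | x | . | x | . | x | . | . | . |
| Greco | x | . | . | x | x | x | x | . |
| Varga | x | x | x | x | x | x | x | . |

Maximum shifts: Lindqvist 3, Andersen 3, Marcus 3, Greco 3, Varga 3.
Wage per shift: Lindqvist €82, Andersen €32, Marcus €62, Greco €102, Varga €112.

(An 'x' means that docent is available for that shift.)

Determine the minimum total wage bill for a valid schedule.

Wed morning can only be covered by Varga, so that assignment is forced.
Fri morning can only be covered by Andersen, so that assignment is forced.
Picking the cheapest available docent for each shift independently would cost €610, but that ignores the shift limits.
An optimal schedule: Tue evening→Marcus, Wed morning→Varga, Wed afternoon→Andersen+Marcus, Wed evening→Lindqvist, Thu morning→Marcus, Thu afternoon→Andersen+Greco, Thu evening→Lindqvist, Fri morning→Andersen.
Total: 62 + 112 + 32 + 62 + 82 + 62 + 32 + 102 + 82 + 32 = €660.

€660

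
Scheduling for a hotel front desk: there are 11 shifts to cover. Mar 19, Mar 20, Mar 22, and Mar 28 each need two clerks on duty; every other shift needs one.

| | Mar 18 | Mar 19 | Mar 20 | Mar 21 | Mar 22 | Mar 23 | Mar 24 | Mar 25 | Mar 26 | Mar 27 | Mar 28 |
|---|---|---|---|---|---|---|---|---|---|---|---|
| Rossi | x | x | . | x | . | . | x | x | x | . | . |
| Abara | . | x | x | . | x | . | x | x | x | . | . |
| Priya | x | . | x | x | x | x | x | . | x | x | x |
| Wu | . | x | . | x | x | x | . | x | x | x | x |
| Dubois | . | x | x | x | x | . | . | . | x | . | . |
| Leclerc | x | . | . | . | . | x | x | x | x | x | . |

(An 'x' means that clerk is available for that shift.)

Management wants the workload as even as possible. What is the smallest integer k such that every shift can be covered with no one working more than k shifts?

3

With 6 clerks and 15 worker-slots to fill, someone must work at least ⌈15/6⌉ = 3 shifts, so k ≥ 3.
k = 3 works: Mar 18→Rossi, Mar 19→Abara+Dubois, Mar 20→Abara+Priya, Mar 21→Rossi, Mar 22→Wu+Dubois, Mar 23→Priya, Mar 24→Rossi, Mar 25→Abara, Mar 26→Dubois, Mar 27→Wu, Mar 28→Priya+Wu.
Loads: Rossi 3, Abara 3, Priya 3, Wu 3, Dubois 3, Leclerc 0 — all ≤ 3.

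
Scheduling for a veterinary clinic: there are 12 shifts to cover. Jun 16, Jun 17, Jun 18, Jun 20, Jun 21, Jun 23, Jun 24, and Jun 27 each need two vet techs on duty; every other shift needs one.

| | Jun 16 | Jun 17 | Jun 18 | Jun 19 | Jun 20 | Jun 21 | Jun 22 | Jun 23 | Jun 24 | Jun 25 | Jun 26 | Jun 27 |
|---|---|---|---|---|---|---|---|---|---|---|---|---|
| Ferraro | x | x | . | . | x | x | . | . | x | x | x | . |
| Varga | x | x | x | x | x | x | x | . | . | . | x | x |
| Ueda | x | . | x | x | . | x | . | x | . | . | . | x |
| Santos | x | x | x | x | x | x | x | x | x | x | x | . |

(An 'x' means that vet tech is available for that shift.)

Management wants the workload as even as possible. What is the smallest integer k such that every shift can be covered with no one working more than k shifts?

With 4 vet techs and 20 worker-slots to fill, someone must work at least ⌈20/4⌉ = 5 shifts, so k ≥ 5.
k = 5 works: Jun 16→Ueda+Santos, Jun 17→Ferraro+Varga, Jun 18→Varga+Ueda, Jun 19→Varga, Jun 20→Ferraro+Santos, Jun 21→Ueda+Santos, Jun 22→Varga, Jun 23→Ueda+Santos, Jun 24→Ferraro+Santos, Jun 25→Ferraro, Jun 26→Ferraro, Jun 27→Varga+Ueda.
Loads: Ferraro 5, Varga 5, Ueda 5, Santos 5 — all ≤ 5.

5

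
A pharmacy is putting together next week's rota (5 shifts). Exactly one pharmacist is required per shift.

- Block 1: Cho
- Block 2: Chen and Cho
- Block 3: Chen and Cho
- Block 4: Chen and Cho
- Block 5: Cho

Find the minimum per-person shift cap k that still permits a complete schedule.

3

With 2 pharmacists and 5 worker-slots to fill, someone must work at least ⌈5/2⌉ = 3 shifts, so k ≥ 3.
k = 3 works: Block 1→Cho, Block 2→Chen, Block 3→Chen, Block 4→Chen, Block 5→Cho.
Loads: Chen 3, Cho 2 — all ≤ 3.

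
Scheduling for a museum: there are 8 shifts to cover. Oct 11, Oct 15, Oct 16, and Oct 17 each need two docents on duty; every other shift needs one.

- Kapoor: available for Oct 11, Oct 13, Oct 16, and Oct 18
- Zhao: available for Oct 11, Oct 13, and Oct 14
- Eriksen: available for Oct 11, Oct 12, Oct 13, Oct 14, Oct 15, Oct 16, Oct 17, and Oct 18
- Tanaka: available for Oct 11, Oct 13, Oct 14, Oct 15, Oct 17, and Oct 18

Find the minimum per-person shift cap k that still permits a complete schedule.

4

With 4 docents and 12 worker-slots to fill, someone must work at least ⌈12/4⌉ = 3 shifts, so k ≥ 3.
k = 3 fails: Shifts {Oct 12, Oct 15, Oct 16, Oct 17} need 7 worker-slots in total, but the docents available for any of those shifts (Kapoor, Eriksen, and Tanaka) can supply at most 6 among them. So no valid schedule exists.
k = 4 works: Oct 11→Kapoor+Zhao, Oct 12→Eriksen, Oct 13→Kapoor, Oct 14→Zhao, Oct 15→Eriksen+Tanaka, Oct 16→Kapoor+Eriksen, Oct 17→Eriksen+Tanaka, Oct 18→Kapoor.
Loads: Kapoor 4, Zhao 2, Eriksen 4, Tanaka 2 — all ≤ 4.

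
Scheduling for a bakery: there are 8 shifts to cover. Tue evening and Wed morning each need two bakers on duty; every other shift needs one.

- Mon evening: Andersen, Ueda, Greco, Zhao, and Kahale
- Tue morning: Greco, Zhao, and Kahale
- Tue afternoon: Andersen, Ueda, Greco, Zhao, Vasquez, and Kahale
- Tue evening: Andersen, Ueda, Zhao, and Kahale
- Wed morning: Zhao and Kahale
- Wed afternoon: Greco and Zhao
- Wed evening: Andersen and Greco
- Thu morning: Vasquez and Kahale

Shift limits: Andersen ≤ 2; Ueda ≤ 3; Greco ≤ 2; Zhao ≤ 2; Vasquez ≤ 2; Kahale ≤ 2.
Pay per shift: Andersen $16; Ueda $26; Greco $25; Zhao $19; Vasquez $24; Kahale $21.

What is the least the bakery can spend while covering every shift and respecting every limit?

Wed morning can only be covered by Zhao and Kahale, so that assignment is forced.
Picking the cheapest available baker for each shift independently would cost $182, but that ignores the shift limits.
An optimal schedule: Mon evening→Greco, Tue morning→Greco, Tue afternoon→Vasquez, Tue evening→Andersen+Kahale, Wed morning→Zhao+Kahale, Wed afternoon→Zhao, Wed evening→Andersen, Thu morning→Vasquez.
Total: 25 + 25 + 24 + 16 + 21 + 19 + 21 + 19 + 16 + 24 = $210.

$210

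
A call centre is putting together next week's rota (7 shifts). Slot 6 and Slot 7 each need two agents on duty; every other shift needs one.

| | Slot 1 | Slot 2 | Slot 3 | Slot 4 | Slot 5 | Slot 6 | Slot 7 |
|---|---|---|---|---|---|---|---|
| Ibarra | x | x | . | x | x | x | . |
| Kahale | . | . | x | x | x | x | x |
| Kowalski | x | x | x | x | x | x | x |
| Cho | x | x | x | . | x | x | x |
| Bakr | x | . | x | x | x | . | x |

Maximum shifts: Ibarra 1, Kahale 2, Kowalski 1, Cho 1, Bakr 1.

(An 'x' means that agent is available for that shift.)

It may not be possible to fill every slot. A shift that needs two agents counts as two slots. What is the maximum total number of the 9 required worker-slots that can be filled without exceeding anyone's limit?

6

Total capacity across all agents is 1+2+1+1+1 = 6, and 9 slots are needed, so at most 6 can be filled.
An assignment achieving 6: Slot 1→Kowalski, Slot 2→Ibarra, Slot 3→Kahale, Slot 4→Kahale, Slot 6→Cho, Slot 7→Bakr.
Loads: Ibarra 1/1, Kahale 2/2, Kowalski 1/1, Cho 1/1, Bakr 1/1.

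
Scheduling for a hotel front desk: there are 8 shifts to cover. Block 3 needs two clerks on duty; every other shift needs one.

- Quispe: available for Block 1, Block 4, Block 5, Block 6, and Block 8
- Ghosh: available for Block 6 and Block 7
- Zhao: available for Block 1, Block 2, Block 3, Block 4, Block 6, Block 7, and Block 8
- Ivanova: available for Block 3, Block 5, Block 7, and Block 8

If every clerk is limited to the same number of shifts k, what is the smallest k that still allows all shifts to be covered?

With 4 clerks and 9 worker-slots to fill, someone must work at least ⌈9/4⌉ = 3 shifts, so k ≥ 3.
k = 3 works: Block 1→Quispe, Block 2→Zhao, Block 3→Zhao+Ivanova, Block 4→Quispe, Block 5→Quispe, Block 6→Ghosh, Block 7→Ghosh, Block 8→Zhao.
Loads: Quispe 3, Ghosh 2, Zhao 3, Ivanova 1 — all ≤ 3.

3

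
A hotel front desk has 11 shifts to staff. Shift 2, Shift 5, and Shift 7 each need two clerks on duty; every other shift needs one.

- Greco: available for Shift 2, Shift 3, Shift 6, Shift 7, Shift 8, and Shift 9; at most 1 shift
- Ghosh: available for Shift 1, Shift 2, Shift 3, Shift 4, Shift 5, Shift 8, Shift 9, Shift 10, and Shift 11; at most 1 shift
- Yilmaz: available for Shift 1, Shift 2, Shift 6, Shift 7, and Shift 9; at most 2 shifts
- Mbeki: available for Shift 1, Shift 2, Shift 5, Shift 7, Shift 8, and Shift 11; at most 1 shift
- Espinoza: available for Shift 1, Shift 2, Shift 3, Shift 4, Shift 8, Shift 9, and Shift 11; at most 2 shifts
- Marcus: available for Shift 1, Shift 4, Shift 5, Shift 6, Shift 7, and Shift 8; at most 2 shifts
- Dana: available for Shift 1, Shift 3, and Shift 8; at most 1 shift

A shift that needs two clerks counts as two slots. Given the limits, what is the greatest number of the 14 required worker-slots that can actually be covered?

Total capacity across all clerks is 1+1+2+1+2+2+1 = 10, and 14 slots are needed, so at most 10 can be filled.
An assignment achieving 10: Shift 3→Dana, Shift 4→Espinoza, Shift 5→Mbeki+Marcus, Shift 6→Greco, Shift 7→Yilmaz+Marcus, Shift 9→Yilmaz, Shift 10→Ghosh, Shift 11→Espinoza.
Loads: Greco 1/1, Ghosh 1/1, Yilmaz 2/2, Mbeki 1/1, Espinoza 2/2, Marcus 2/2, Dana 1/1.

10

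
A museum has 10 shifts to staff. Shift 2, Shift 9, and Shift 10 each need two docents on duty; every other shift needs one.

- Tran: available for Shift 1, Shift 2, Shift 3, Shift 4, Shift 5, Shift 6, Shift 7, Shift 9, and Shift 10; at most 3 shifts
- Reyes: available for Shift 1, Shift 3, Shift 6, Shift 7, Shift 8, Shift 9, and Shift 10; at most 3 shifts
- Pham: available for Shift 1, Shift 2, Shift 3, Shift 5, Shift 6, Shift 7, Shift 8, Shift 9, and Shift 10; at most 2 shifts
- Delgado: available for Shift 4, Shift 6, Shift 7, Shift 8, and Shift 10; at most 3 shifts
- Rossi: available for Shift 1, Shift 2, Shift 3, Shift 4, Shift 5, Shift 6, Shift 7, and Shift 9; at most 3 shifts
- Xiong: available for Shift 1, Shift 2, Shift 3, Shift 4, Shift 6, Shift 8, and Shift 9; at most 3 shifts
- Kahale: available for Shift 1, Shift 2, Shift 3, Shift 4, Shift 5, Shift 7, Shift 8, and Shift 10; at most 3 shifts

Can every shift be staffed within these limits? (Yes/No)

Yes

One valid schedule: Shift 1→Tran, Shift 2→Pham+Rossi, Shift 3→Reyes, Shift 4→Tran, Shift 5→Tran, Shift 6→Reyes, Shift 7→Pham, Shift 8→Reyes, Shift 9→Rossi+Xiong, Shift 10→Delgado+Kahale.
Loads: Tran 3/3, Reyes 3/3, Pham 2/2, Delgado 1/3, Rossi 2/3, Xiong 1/3, Kahale 1/3 — all within limits.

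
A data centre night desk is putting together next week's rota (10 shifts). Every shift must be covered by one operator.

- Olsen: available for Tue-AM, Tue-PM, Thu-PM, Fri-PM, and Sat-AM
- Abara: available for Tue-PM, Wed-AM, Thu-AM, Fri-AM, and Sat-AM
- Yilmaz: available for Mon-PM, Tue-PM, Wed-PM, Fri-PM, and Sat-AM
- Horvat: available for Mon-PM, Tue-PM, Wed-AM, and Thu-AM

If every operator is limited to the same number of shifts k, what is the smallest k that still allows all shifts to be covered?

With 4 operators and 10 worker-slots to fill, someone must work at least ⌈10/4⌉ = 3 shifts, so k ≥ 3.
k = 3 works: Mon-PM→Yilmaz, Tue-AM→Olsen, Tue-PM→Horvat, Wed-AM→Abara, Wed-PM→Yilmaz, Thu-AM→Abara, Thu-PM→Olsen, Fri-AM→Abara, Fri-PM→Olsen, Sat-AM→Yilmaz.
Loads: Olsen 3, Abara 3, Yilmaz 3, Horvat 1 — all ≤ 3.

3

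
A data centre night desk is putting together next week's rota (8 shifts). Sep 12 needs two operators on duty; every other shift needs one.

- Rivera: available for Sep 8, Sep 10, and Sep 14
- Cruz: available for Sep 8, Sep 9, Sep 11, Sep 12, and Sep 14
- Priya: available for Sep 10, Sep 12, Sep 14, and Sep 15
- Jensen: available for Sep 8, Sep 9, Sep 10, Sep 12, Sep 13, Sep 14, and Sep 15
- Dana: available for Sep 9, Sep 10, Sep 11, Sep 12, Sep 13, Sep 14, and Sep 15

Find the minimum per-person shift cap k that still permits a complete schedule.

2

With 5 operators and 9 worker-slots to fill, someone must work at least ⌈9/5⌉ = 2 shifts, so k ≥ 2.
k = 2 works: Sep 8→Rivera, Sep 9→Cruz, Sep 10→Rivera, Sep 11→Cruz, Sep 12→Jensen+Dana, Sep 13→Jensen, Sep 14→Priya, Sep 15→Priya.
Loads: Rivera 2, Cruz 2, Priya 2, Jensen 2, Dana 1 — all ≤ 2.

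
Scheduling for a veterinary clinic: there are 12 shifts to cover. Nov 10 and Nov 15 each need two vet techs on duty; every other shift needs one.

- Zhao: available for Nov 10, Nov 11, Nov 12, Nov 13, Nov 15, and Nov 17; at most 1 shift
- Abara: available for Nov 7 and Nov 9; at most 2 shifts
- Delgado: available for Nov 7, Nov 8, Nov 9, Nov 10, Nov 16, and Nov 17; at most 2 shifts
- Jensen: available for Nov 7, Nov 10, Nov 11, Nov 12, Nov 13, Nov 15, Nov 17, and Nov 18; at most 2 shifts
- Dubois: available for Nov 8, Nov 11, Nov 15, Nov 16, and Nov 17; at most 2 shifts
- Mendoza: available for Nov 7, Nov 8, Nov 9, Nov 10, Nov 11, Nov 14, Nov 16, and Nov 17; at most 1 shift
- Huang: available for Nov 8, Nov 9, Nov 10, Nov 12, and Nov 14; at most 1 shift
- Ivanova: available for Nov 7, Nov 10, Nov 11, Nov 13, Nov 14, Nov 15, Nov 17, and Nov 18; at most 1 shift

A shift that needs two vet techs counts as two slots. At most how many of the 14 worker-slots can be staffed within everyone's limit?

12

Total capacity across all vet techs is 1+2+2+2+2+1+1+1 = 12, and 14 slots are needed, so at most 12 can be filled.
An assignment achieving 12: Nov 7→Abara, Nov 8→Delgado, Nov 9→Abara, Nov 10→Huang, Nov 11→Dubois, Nov 12→Zhao, Nov 13→Jensen, Nov 14→Mendoza, Nov 15→Dubois+Ivanova, Nov 16→Delgado, Nov 18→Jensen.
Loads: Zhao 1/1, Abara 2/2, Delgado 2/2, Jensen 2/2, Dubois 2/2, Mendoza 1/1, Huang 1/1, Ivanova 1/1.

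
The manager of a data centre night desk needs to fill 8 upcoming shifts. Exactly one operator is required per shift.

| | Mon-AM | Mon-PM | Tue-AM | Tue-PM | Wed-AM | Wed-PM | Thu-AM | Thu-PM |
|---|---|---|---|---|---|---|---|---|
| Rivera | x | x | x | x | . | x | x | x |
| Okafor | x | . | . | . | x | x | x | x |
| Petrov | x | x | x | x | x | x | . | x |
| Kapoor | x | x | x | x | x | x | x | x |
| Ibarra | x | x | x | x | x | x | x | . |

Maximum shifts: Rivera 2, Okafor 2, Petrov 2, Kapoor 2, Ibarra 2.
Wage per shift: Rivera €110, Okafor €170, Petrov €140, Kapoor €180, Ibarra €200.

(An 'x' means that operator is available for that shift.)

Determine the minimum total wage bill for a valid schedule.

€1200

Picking the cheapest available operator for each shift independently would cost €910, but that ignores the shift limits.
An optimal schedule: Mon-AM→Kapoor, Mon-PM→Rivera, Tue-AM→Rivera, Tue-PM→Petrov, Wed-AM→Okafor, Wed-PM→Kapoor, Thu-AM→Okafor, Thu-PM→Petrov.
Total: 180 + 110 + 110 + 140 + 170 + 180 + 170 + 140 = €1200.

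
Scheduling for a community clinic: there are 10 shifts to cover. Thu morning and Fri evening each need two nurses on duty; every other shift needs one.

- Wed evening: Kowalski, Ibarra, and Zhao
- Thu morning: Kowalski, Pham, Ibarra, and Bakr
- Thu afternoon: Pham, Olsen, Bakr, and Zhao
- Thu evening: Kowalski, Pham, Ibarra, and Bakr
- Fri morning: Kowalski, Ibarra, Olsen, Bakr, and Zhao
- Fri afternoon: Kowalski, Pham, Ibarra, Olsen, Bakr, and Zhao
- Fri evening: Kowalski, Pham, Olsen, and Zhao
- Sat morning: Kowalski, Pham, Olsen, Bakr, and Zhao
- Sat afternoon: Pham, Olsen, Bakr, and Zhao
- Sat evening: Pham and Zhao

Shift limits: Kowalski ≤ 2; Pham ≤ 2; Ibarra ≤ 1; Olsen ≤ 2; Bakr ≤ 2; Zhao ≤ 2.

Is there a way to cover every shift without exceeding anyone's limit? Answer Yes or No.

Total capacity is 2+2+1+2+2+2 = 11 but 12 worker-slots are needed — infeasible.

No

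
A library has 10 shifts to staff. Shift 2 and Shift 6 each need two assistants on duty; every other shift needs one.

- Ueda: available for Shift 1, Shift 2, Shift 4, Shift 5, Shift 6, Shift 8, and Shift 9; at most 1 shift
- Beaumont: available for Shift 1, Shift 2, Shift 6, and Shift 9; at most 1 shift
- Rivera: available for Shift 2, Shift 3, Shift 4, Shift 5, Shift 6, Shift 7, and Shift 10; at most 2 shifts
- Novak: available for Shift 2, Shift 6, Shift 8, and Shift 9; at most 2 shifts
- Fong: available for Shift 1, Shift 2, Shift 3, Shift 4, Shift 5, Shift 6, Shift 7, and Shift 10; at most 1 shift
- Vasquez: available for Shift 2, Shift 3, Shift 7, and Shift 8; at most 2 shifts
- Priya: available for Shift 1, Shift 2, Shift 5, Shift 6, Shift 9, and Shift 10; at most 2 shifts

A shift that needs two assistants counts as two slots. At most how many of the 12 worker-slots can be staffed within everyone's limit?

Total capacity across all assistants is 1+1+2+2+1+2+2 = 11, and 12 slots are needed, so at most 11 can be filled.
An assignment achieving 11: Shift 1→Beaumont, Shift 2→Vasquez, Shift 3→Rivera, Shift 4→Ueda, Shift 5→Priya, Shift 6→Novak+Priya, Shift 7→Rivera, Shift 8→Vasquez, Shift 9→Novak, Shift 10→Fong.
Loads: Ueda 1/1, Beaumont 1/1, Rivera 2/2, Novak 2/2, Fong 1/1, Vasquez 2/2, Priya 2/2.

11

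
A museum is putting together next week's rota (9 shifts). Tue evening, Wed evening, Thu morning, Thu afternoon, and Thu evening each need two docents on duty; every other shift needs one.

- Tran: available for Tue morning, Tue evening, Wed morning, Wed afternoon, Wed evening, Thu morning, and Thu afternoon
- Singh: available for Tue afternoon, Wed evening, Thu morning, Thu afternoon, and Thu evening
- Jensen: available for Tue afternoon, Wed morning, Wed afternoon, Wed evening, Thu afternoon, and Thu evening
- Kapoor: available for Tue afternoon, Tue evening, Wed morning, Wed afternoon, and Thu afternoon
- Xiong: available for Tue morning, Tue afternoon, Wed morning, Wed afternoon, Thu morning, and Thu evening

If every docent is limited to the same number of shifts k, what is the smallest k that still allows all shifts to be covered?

3

With 5 docents and 14 worker-slots to fill, someone must work at least ⌈14/5⌉ = 3 shifts, so k ≥ 3.
k = 3 works: Tue morning→Tran, Tue afternoon→Jensen, Tue evening→Tran+Kapoor, Wed morning→Kapoor, Wed afternoon→Xiong, Wed evening→Tran+Singh, Thu morning→Singh+Xiong, Thu afternoon→Jensen+Kapoor, Thu evening→Singh+Jensen.
Loads: Tran 3, Singh 3, Jensen 3, Kapoor 3, Xiong 2 — all ≤ 3.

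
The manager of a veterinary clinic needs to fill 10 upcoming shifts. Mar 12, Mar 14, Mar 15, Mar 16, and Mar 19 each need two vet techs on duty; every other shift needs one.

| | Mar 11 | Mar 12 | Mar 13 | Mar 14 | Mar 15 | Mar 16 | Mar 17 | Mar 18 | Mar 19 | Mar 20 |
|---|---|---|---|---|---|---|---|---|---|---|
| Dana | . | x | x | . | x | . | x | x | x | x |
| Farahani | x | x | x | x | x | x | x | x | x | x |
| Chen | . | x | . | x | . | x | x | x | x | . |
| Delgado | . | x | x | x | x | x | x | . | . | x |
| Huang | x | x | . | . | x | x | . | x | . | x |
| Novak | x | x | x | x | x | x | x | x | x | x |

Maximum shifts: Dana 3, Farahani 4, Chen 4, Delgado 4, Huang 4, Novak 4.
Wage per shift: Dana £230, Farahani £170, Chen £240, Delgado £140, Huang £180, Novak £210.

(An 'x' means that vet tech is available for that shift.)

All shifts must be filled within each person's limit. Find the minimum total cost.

Picking the cheapest available vet tech for each shift independently would cost £2380, but that ignores the shift limits.
An optimal schedule: Mar 11→Farahani, Mar 12→Huang+Novak, Mar 13→Delgado, Mar 14→Delgado+Farahani, Mar 15→Delgado+Huang, Mar 16→Huang+Novak, Mar 17→Delgado, Mar 18→Farahani, Mar 19→Farahani+Novak, Mar 20→Huang.
Total: 170 + 180 + 210 + 140 + 140 + 170 + 140 + 180 + 180 + 210 + 140 + 170 + 170 + 210 + 180 = £2590.

£2590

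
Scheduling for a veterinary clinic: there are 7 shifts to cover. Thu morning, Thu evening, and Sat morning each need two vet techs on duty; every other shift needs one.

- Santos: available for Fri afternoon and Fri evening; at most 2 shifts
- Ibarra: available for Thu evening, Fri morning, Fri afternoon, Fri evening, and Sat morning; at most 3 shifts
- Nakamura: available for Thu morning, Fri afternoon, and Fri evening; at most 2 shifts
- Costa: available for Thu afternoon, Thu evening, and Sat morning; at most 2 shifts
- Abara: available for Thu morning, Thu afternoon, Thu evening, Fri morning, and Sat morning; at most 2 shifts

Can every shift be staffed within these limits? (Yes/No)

Thu morning can only be covered by Nakamura and Abara, so that assignment is forced.
One valid schedule: Thu morning→Nakamura+Abara, Thu afternoon→Costa, Thu evening→Ibarra+Costa, Fri morning→Ibarra, Fri afternoon→Santos, Fri evening→Santos, Sat morning→Ibarra+Abara.
Loads: Santos 2/2, Ibarra 3/3, Nakamura 1/2, Costa 2/2, Abara 2/2 — all within limits.

Yes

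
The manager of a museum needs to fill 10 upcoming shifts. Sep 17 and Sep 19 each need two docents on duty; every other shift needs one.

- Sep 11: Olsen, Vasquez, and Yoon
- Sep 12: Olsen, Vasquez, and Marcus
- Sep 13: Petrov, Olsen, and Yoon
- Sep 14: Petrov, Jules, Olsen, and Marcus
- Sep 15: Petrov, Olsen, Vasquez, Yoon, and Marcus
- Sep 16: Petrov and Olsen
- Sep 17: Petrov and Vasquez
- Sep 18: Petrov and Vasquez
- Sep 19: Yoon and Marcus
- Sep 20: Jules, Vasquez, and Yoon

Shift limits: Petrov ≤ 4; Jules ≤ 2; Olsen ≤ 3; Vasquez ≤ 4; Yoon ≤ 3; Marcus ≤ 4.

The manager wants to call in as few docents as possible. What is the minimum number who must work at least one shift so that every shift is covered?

12 slots to fill and no one can take more than 4, so at least ⌈12/4⌉ = 3 docents are needed.
Shifts {Sep 17, Sep 19} need 4 slots, but among the docents available for them (Petrov, Vasquez, Yoon, and Marcus) any 3 together supply at most 3. So 3 docents are not enough.
Petrov, Vasquez, Yoon, and Marcus alone can cover everything: Sep 11→Vasquez, Sep 12→Vasquez, Sep 13→Petrov, Sep 14→Petrov, Sep 15→Yoon, Sep 16→Petrov, Sep 17→Petrov+Vasquez, Sep 18→Vasquez, Sep 19→Yoon+Marcus, Sep 20→Yoon.

4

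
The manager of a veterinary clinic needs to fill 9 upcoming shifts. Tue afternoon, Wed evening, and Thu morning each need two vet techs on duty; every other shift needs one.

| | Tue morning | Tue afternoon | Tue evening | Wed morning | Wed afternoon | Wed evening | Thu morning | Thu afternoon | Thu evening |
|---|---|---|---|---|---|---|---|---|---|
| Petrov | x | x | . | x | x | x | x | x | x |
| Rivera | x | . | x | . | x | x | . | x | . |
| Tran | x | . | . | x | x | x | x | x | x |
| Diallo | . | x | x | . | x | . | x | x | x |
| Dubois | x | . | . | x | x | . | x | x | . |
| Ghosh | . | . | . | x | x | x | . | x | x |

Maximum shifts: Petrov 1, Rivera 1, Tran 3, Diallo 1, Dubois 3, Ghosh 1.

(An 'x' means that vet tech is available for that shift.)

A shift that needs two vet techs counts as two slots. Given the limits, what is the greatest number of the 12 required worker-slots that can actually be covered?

Total capacity across all vet techs is 1+1+3+1+3+1 = 10, and 12 slots are needed, so at most 10 can be filled.
An assignment achieving 10: Tue morning→Tran, Tue afternoon→Petrov+Diallo, Tue evening→Rivera, Wed morning→Tran, Wed afternoon→Dubois, Wed evening→Tran+Ghosh, Thu morning→Dubois, Thu afternoon→Dubois.
Loads: Petrov 1/1, Rivera 1/1, Tran 3/3, Diallo 1/1, Dubois 3/3, Ghosh 1/1.

10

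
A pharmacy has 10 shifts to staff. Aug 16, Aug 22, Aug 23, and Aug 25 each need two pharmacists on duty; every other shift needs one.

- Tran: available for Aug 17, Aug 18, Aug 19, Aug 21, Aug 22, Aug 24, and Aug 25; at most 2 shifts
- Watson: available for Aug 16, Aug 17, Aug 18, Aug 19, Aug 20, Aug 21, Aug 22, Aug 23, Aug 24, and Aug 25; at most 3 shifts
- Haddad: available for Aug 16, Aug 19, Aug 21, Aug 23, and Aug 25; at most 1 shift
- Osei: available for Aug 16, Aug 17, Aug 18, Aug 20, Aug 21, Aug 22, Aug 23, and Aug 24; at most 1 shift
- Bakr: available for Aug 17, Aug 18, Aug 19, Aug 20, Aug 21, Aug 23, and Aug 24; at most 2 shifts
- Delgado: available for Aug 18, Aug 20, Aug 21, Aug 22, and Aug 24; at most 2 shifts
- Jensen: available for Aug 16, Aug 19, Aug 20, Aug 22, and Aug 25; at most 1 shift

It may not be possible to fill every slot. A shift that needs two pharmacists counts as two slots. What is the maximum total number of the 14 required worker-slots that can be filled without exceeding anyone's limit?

Total capacity across all pharmacists is 2+3+1+1+2+2+1 = 12, and 14 slots are needed, so at most 12 can be filled.
An assignment achieving 12: Aug 16→Watson+Haddad, Aug 17→Tran, Aug 18→Bakr, Aug 19→Bakr, Aug 20→Delgado, Aug 22→Delgado+Jensen, Aug 23→Watson+Osei, Aug 25→Tran+Watson.
Loads: Tran 2/2, Watson 3/3, Haddad 1/1, Osei 1/1, Bakr 2/2, Delgado 2/2, Jensen 1/1.

12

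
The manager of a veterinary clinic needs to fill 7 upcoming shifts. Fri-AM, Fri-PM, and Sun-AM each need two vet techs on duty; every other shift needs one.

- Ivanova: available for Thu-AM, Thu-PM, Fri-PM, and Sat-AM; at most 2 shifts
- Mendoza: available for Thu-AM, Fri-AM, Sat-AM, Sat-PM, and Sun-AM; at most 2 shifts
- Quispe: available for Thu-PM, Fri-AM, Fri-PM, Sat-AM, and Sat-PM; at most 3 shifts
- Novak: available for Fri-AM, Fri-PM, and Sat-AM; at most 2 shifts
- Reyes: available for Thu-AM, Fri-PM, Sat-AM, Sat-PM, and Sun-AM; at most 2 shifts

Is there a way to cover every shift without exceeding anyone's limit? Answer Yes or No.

Sun-AM can only be covered by Mendoza and Reyes, so that assignment is forced.
One valid schedule: Thu-AM→Ivanova, Thu-PM→Ivanova, Fri-AM→Mendoza+Quispe, Fri-PM→Novak+Reyes, Sat-AM→Quispe, Sat-PM→Quispe, Sun-AM→Mendoza+Reyes.
Loads: Ivanova 2/2, Mendoza 2/2, Quispe 3/3, Novak 1/2, Reyes 2/2 — all within limits.

Yes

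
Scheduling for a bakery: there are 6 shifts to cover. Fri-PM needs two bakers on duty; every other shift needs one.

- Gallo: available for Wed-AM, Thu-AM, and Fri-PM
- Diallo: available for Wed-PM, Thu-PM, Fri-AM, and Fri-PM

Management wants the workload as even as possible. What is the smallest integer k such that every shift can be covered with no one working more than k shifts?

With 2 bakers and 7 worker-slots to fill, someone must work at least ⌈7/2⌉ = 4 shifts, so k ≥ 4.
k = 4 works: Wed-AM→Gallo, Wed-PM→Diallo, Thu-AM→Gallo, Thu-PM→Diallo, Fri-AM→Diallo, Fri-PM→Gallo+Diallo.
Loads: Gallo 3, Diallo 4 — all ≤ 4.

4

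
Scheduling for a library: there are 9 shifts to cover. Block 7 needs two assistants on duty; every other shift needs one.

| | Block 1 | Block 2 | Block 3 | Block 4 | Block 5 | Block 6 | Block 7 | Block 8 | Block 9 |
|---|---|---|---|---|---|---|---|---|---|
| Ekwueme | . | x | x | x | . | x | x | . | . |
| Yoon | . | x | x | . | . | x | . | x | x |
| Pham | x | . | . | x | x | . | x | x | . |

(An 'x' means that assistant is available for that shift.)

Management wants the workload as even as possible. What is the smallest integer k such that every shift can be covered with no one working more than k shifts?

4

With 3 assistants and 10 worker-slots to fill, someone must work at least ⌈10/3⌉ = 4 shifts, so k ≥ 4.
k = 4 works: Block 1→Pham, Block 2→Ekwueme, Block 3→Ekwueme, Block 4→Ekwueme, Block 5→Pham, Block 6→Yoon, Block 7→Ekwueme+Pham, Block 8→Yoon, Block 9→Yoon.
Loads: Ekwueme 4, Yoon 3, Pham 3 — all ≤ 4.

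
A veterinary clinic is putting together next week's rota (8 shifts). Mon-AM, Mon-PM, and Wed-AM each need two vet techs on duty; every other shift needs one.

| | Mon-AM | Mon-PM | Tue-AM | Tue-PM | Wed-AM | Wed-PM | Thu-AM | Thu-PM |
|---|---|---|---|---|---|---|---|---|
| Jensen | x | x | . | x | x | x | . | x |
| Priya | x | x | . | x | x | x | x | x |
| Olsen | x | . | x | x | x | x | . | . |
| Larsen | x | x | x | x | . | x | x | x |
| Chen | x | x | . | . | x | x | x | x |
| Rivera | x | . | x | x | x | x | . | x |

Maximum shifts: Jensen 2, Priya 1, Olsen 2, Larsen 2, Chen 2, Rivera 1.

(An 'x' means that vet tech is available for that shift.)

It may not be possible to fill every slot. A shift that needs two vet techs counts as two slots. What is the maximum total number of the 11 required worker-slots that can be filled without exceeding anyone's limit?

10

Total capacity across all vet techs is 2+1+2+2+2+1 = 10, and 11 slots are needed, so at most 10 can be filled.
An assignment achieving 10: Mon-AM→Chen+Rivera, Mon-PM→Jensen+Larsen, Tue-AM→Olsen, Tue-PM→Jensen, Wed-AM→Olsen+Chen, Thu-AM→Priya, Thu-PM→Larsen.
Loads: Jensen 2/2, Priya 1/1, Olsen 2/2, Larsen 2/2, Chen 2/2, Rivera 1/1.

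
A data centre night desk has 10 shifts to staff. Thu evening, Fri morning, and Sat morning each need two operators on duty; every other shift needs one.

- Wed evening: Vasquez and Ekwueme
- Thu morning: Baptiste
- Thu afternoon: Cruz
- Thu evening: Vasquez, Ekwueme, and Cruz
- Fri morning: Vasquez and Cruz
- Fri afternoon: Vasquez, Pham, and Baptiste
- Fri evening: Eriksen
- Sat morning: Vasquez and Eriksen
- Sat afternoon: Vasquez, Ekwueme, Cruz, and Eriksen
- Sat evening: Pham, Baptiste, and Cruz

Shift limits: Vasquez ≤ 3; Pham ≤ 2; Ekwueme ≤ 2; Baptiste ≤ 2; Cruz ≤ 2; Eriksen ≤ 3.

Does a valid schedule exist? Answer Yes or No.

Thu morning can only be covered by Baptiste, so that assignment is forced.
Thu afternoon can only be covered by Cruz, so that assignment is forced.
Fri morning can only be covered by Vasquez and Cruz, so that assignment is forced.
One valid schedule: Wed evening→Ekwueme, Thu morning→Baptiste, Thu afternoon→Cruz, Thu evening→Vasquez+Ekwueme, Fri morning→Vasquez+Cruz, Fri afternoon→Pham, Fri evening→Eriksen, Sat morning→Vasquez+Eriksen, Sat afternoon→Eriksen, Sat evening→Pham.
Loads: Vasquez 3/3, Pham 2/2, Ekwueme 2/2, Baptiste 1/2, Cruz 2/2, Eriksen 3/3 — all within limits.

Yes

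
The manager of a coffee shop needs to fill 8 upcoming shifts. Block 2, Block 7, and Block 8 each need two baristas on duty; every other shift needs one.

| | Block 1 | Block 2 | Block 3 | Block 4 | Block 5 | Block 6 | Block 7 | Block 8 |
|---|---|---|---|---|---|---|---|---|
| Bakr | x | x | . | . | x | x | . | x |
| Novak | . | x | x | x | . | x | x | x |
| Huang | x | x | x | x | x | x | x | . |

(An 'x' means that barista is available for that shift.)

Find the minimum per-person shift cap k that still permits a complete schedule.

4

With 3 baristas and 11 worker-slots to fill, someone must work at least ⌈11/3⌉ = 4 shifts, so k ≥ 4.
k = 4 works: Block 1→Bakr, Block 2→Bakr+Huang, Block 3→Novak, Block 4→Novak, Block 5→Bakr, Block 6→Huang, Block 7→Novak+Huang, Block 8→Bakr+Novak.
Loads: Bakr 4, Novak 4, Huang 3 — all ≤ 4.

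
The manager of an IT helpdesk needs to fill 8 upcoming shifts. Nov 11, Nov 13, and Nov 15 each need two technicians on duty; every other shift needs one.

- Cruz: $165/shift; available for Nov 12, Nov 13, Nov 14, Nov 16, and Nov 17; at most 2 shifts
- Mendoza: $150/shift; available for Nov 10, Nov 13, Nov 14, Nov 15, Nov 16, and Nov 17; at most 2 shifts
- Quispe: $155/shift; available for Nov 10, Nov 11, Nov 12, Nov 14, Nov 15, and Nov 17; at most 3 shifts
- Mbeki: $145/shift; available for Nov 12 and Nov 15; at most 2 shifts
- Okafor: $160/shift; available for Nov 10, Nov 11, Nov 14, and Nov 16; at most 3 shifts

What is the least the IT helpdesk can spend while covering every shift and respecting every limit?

Nov 11 can only be covered by Quispe and Okafor, so that assignment is forced.
Nov 13 can only be covered by Cruz and Mendoza, so that assignment is forced.
Picking the cheapest available technician for each shift independently would cost $1670, but that ignores the shift limits.
An optimal schedule: Nov 10→Mendoza, Nov 11→Quispe+Okafor, Nov 12→Mbeki, Nov 13→Mendoza+Cruz, Nov 14→Okafor, Nov 15→Mbeki+Quispe, Nov 16→Okafor, Nov 17→Quispe.
Total: 150 + 155 + 160 + 145 + 150 + 165 + 160 + 145 + 155 + 160 + 155 = $1700.

$1700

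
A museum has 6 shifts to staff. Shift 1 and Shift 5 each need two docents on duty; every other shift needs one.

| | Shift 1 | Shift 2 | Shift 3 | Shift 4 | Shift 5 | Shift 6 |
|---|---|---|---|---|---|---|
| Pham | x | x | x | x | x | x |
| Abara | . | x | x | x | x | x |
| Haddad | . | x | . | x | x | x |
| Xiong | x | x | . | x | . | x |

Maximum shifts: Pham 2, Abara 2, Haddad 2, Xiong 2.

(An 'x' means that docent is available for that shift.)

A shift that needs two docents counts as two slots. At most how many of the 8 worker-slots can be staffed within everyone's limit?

8

Total capacity across all docents is 2+2+2+2 = 8, and 8 slots are needed, so at most 8 can be filled.
An assignment achieving 8: Shift 1→Pham+Xiong, Shift 2→Abara, Shift 3→Pham, Shift 4→Haddad, Shift 5→Abara+Haddad, Shift 6→Xiong.
Loads: Pham 2/2, Abara 2/2, Haddad 2/2, Xiong 2/2.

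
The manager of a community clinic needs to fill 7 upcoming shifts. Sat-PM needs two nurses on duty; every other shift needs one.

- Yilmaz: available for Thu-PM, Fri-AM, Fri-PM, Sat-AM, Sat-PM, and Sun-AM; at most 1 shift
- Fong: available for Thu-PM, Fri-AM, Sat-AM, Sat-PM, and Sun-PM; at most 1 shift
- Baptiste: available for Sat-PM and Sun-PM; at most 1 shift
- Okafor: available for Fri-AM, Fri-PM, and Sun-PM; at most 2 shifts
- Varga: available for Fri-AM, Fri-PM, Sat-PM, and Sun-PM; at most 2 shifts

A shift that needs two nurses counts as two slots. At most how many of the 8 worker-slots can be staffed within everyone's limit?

Total capacity across all nurses is 1+1+1+2+2 = 7, and 8 slots are needed, so at most 7 can be filled.
An assignment achieving 7: Thu-PM→Fong, Fri-AM→Okafor, Fri-PM→Okafor, Sat-PM→Baptiste+Varga, Sun-AM→Yilmaz, Sun-PM→Varga.
Loads: Yilmaz 1/1, Fong 1/1, Baptiste 1/1, Okafor 2/2, Varga 2/2.

7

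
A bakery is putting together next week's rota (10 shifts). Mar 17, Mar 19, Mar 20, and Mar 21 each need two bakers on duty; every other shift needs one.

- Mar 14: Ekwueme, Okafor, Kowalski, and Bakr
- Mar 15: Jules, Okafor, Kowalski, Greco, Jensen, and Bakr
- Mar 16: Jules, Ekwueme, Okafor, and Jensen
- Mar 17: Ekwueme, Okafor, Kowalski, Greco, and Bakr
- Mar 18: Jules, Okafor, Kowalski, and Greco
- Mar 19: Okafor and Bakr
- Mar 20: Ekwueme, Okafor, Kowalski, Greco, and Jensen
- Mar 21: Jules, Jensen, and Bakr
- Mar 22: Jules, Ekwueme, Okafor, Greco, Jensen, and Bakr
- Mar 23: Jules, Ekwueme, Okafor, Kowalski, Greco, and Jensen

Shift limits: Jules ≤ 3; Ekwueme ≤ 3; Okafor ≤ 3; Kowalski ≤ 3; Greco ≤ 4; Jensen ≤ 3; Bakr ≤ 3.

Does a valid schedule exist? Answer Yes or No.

Mar 19 can only be covered by Okafor and Bakr, so that assignment is forced.
One valid schedule: Mar 14→Ekwueme, Mar 15→Okafor, Mar 16→Jules, Mar 17→Okafor+Kowalski, Mar 18→Jules, Mar 19→Okafor+Bakr, Mar 20→Kowalski+Greco, Mar 21→Jules+Jensen, Mar 22→Ekwueme, Mar 23→Ekwueme.
Loads: Jules 3/3, Ekwueme 3/3, Okafor 3/3, Kowalski 2/3, Greco 1/4, Jensen 1/3, Bakr 1/3 — all within limits.

Yes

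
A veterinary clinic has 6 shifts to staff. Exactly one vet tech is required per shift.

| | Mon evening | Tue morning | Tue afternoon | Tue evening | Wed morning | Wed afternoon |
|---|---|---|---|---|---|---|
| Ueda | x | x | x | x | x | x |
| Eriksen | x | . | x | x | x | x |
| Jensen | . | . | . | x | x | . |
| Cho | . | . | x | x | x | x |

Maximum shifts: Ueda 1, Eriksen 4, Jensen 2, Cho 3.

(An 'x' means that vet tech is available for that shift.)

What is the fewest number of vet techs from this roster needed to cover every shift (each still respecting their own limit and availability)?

3

6 slots to fill and no one can take more than 4, so at least ⌈6/4⌉ = 2 vet techs are needed.
No set of 2 vet techs can cover every shift (each such set leaves at least one shift with no one available or exceeds a cap).
Ueda, Eriksen, and Jensen alone can cover everything: Mon evening→Eriksen, Tue morning→Ueda, Tue afternoon→Eriksen, Tue evening→Eriksen, Wed morning→Jensen, Wed afternoon→Eriksen.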